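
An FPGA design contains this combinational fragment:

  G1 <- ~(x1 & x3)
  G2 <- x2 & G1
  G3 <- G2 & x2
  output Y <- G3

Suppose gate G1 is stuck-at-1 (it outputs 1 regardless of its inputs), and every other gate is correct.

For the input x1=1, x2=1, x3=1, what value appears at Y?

1

Propagate with G1 forced: G1=1 [stuck-at-1], G2=1, G3=1.
So Y = 1. (Without the fault it would be 0.)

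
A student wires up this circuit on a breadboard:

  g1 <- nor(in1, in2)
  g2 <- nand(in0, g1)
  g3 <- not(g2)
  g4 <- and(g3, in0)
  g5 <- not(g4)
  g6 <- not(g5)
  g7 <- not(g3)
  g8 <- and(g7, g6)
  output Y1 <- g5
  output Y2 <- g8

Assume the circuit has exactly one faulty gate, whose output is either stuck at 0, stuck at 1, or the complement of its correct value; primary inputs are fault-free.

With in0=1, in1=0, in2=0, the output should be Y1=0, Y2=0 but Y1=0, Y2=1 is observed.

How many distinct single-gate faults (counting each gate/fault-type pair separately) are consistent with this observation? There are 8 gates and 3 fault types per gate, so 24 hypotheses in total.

4

Fault-free: g1=1, g2=0, g3=1, g4=1, g5=0, g6=1, g7=0, g8=0 → Y1=0, Y2=0. Observed Y1=0, Y2=1.
  g1: none of the 3 fault types match ✗
  g2: none of the 3 fault types match ✗
  g3: none of the 3 fault types match ✗
  g4: none of the 3 fault types match ✗
  g5: none of the 3 fault types match ✗
  g6: none of the 3 fault types match ✗
  g7: stuck-at-1, inverted output ✓; others ✗
  g8: stuck-at-1, inverted output ✓; others ✗
Consistent faults: {g7 stuck-at-1, g7 inverted output, g8 stuck-at-1, g8 inverted output} — 4 in all.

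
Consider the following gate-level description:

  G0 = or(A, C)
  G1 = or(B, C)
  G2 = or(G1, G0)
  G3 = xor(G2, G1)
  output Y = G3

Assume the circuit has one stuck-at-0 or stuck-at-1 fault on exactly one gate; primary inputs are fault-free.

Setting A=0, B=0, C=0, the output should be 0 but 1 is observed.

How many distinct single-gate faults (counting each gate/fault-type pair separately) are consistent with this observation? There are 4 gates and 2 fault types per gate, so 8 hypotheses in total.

Fault-free: G0=0, G1=0, G2=0, G3=0 → 0. Observed 1.
  G0 stuck-at-0: output 0 ✗
  G0 stuck-at-1: output 1 ✓
  G1 stuck-at-0: output 0 ✗
  G1 stuck-at-1: output 0 ✗
  G2 stuck-at-0: output 0 ✗
  G2 stuck-at-1: output 1 ✓
  G3 stuck-at-0: output 0 ✗
  G3 stuck-at-1: output 1 ✓
Consistent faults: {G0 stuck-at-1, G2 stuck-at-1, G3 stuck-at-1} — 3 in all.

3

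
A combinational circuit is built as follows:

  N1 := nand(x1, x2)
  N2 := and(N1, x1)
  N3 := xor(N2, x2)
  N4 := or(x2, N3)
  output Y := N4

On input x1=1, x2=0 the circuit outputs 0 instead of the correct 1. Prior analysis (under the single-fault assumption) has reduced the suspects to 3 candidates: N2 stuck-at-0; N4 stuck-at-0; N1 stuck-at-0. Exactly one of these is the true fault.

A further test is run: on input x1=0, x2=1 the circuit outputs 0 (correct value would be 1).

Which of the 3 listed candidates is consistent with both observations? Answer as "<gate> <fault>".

Evaluate each candidate on input x1=0, x2=1:
  N2 stuck-at-0: N1=1, N2=0 [stuck-at-0], N3=1, N4=1 → 1 — eliminated
  N4 stuck-at-0: N1=1, N2=0, N3=1, N4=0 [stuck-at-0] → 0 — matches
  N1 stuck-at-0: N1=0 [stuck-at-0], N2=0, N3=1, N4=1 → 1 — eliminated
Only N4 stuck-at-0 reproduces the observed 0.

N4 stuck-at-0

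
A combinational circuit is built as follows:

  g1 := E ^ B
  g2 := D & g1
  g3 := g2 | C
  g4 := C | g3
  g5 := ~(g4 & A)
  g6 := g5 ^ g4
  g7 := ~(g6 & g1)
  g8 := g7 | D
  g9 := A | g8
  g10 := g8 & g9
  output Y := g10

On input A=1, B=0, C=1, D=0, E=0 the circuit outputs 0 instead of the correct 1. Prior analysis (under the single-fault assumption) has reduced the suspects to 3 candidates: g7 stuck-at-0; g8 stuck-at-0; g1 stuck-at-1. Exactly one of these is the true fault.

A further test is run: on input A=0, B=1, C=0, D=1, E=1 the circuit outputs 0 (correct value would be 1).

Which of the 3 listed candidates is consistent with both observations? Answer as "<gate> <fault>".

Evaluate each candidate on input A=0, B=1, C=0, D=1, E=1:
  g7 stuck-at-0: g1=0, g2=0, g3=0, g4=0, g5=1, g6=1, g7=0 [stuck-at-0], g8=1, g9=1, g10=1 → 1 — eliminated
  g8 stuck-at-0: g1=0, g2=0, g3=0, g4=0, g5=1, g6=1, g7=1, g8=0 [stuck-at-0], g9=0, g10=0 → 0 — matches
  g1 stuck-at-1: g1=1 [stuck-at-1], g2=1, g3=1, g4=1, g5=1, g6=0, g7=1, g8=1, g9=1, g10=1 → 1 — eliminated
Only g8 stuck-at-0 reproduces the observed 0.

g8 stuck-at-0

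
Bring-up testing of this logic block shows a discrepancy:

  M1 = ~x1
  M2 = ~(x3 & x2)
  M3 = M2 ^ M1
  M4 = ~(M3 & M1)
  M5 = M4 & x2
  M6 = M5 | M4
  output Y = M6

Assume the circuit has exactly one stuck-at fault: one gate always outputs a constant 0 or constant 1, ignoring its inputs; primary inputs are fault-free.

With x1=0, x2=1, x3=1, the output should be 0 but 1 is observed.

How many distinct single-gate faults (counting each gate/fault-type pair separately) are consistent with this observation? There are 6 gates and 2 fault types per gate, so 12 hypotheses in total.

6

Fault-free: M1=1, M2=0, M3=1, M4=0, M5=0, M6=0 → 0. Observed 1.
  M1 stuck-at-0: output 1 ✓
  M1 stuck-at-1: output 0 ✗
  M2 stuck-at-0: output 0 ✗
  M2 stuck-at-1: output 1 ✓
  M3 stuck-at-0: output 1 ✓
  M3 stuck-at-1: output 0 ✗
  M4 stuck-at-0: output 0 ✗
  M4 stuck-at-1: output 1 ✓
  M5 stuck-at-0: output 0 ✗
  M5 stuck-at-1: output 1 ✓
  M6 stuck-at-0: output 0 ✗
  M6 stuck-at-1: output 1 ✓
Consistent faults: {M1 stuck-at-0, M2 stuck-at-1, M3 stuck-at-0, M4 stuck-at-1, M5 stuck-at-1, M6 stuck-at-1} — 6 in all.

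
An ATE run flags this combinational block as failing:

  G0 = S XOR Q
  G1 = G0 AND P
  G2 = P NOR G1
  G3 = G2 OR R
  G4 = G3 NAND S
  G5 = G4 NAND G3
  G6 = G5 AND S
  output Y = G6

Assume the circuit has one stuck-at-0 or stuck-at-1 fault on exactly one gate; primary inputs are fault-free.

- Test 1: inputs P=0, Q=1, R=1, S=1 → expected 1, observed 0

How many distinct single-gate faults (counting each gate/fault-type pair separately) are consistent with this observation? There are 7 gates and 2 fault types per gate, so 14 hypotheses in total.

Fault-free: G0=0, G1=0, G2=1, G3=1, G4=0, G5=1, G6=1 → 1. Observed 0.
  G0 stuck-at-0: output 1 ✗
  G0 stuck-at-1: output 1 ✗
  G1 stuck-at-0: output 1 ✗
  G1 stuck-at-1: output 1 ✗
  G2 stuck-at-0: output 1 ✗
  G2 stuck-at-1: output 1 ✗
  G3 stuck-at-0: output 1 ✗
  G3 stuck-at-1: output 1 ✗
  G4 stuck-at-0: output 1 ✗
  G4 stuck-at-1: output 0 ✓
  G5 stuck-at-0: output 0 ✓
  G5 stuck-at-1: output 1 ✗
  G6 stuck-at-0: output 0 ✓
  G6 stuck-at-1: output 1 ✗
Consistent faults: {G4 stuck-at-1, G5 stuck-at-0, G6 stuck-at-0} — 3 in all.

3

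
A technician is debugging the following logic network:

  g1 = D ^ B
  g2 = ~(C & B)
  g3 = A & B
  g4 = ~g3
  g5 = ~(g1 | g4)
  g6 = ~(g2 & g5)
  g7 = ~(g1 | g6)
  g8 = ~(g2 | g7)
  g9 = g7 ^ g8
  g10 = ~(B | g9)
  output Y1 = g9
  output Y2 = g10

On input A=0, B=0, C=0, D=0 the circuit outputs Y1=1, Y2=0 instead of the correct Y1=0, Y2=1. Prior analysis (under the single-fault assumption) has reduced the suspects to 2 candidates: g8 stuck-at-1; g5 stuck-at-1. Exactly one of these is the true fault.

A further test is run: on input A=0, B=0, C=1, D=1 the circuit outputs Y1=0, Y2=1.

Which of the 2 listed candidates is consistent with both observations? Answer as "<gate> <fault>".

g5 stuck-at-1

Evaluate each candidate on input A=0, B=0, C=1, D=1:
  g8 stuck-at-1: g1=1, g2=1, g3=0, g4=1, g5=0, g6=1, g7=0, g8=1 [stuck-at-1], g9=1, g10=0 → Y1=1, Y2=0 — eliminated
  g5 stuck-at-1: g1=1, g2=1, g3=0, g4=1, g5=1 [stuck-at-1], g6=0, g7=0, g8=0, g9=0, g10=1 → Y1=0, Y2=1 — matches
Only g5 stuck-at-1 reproduces the observed Y1=0, Y2=1.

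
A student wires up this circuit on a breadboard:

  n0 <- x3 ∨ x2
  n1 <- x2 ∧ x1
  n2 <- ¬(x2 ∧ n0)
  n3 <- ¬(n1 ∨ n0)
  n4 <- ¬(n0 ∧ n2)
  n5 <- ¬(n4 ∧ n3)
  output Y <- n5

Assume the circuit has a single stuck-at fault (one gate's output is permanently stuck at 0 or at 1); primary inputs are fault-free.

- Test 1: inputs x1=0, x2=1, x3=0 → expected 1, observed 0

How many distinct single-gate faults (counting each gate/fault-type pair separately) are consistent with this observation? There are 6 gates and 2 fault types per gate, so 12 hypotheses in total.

3

Fault-free: n0=1, n1=0, n2=0, n3=0, n4=1, n5=1 → 1. Observed 0.
  n0 stuck-at-0: output 0 ✓
  n0 stuck-at-1: output 1 ✗
  n1 stuck-at-0: output 1 ✗
  n1 stuck-at-1: output 1 ✗
  n2 stuck-at-0: output 1 ✗
  n2 stuck-at-1: output 1 ✗
  n3 stuck-at-0: output 1 ✗
  n3 stuck-at-1: output 0 ✓
  n4 stuck-at-0: output 1 ✗
  n4 stuck-at-1: output 1 ✗
  n5 stuck-at-0: output 0 ✓
  n5 stuck-at-1: output 1 ✗
Consistent faults: {n0 stuck-at-0, n3 stuck-at-1, n5 stuck-at-0} — 3 in all.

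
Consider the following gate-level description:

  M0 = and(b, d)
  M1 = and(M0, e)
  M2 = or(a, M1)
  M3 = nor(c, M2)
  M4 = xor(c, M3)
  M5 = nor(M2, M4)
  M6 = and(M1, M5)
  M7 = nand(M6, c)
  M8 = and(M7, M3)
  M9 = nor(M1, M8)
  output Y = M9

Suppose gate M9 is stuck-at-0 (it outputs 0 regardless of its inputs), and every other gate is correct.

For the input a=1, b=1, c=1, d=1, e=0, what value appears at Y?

Propagate with M9 forced: M0=1, M1=0, M2=1, M3=0, M4=1, M5=0, M6=0, M7=1, M8=0, M9=0 [stuck-at-0].
So Y = 0. (Without the fault it would be 1.)

0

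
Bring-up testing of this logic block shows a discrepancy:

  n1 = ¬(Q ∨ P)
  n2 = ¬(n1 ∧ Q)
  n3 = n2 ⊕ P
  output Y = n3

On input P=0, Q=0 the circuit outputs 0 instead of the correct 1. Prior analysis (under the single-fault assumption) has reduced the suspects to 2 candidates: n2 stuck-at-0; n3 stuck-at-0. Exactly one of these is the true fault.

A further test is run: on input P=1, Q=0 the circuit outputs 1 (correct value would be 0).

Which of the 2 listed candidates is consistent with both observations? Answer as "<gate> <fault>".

n2 stuck-at-0

Evaluate each candidate on input P=1, Q=0:
  n2 stuck-at-0: n1=0, n2=0 [stuck-at-0], n3=1 → 1 — matches
  n3 stuck-at-0: n1=0, n2=1, n3=0 [stuck-at-0] → 0 — eliminated
Only n2 stuck-at-0 reproduces the observed 1.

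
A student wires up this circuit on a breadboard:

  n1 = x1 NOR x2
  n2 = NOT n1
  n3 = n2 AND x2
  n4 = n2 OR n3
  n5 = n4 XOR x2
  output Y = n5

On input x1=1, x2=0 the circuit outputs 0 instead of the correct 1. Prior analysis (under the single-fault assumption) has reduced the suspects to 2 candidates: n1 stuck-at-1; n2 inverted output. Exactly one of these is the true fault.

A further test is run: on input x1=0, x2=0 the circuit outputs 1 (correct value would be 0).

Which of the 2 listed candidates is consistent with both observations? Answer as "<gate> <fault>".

n2 inverted output

Evaluate each candidate on input x1=0, x2=0:
  n1 stuck-at-1: n1=1 [stuck-at-1], n2=0, n3=0, n4=0, n5=0 → 0 — eliminated
  n2 inverted output: n1=1, n2=1 [inverted output], n3=0, n4=1, n5=1 → 1 — matches
Only n2 inverted output reproduces the observed 1.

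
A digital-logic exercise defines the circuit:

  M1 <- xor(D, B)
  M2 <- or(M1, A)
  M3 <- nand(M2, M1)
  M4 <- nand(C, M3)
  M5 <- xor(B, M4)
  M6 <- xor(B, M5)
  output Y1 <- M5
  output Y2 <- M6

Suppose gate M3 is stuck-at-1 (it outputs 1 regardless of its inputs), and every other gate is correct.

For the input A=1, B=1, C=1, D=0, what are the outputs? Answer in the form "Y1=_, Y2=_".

Propagate with M3 forced: M1=1, M2=1, M3=1 [stuck-at-1], M4=0, M5=1, M6=0.
So the outputs are Y1=1, Y2=0. (Without the fault they would be Y1=0, Y2=1.)

Y1=1, Y2=0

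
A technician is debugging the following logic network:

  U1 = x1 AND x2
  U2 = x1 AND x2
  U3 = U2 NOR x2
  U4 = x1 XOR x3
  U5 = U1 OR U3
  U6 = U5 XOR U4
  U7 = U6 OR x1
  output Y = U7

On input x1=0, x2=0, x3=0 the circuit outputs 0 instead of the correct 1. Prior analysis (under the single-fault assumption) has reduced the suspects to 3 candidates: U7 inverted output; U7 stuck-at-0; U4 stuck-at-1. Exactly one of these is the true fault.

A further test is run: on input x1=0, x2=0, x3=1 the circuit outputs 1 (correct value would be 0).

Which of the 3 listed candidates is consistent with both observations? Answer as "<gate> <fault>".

U7 inverted output

Evaluate each candidate on input x1=0, x2=0, x3=1:
  U7 inverted output: U1=0, U2=0, U3=1, U4=1, U5=1, U6=0, U7=1 [inverted output] → 1 — matches
  U7 stuck-at-0: U1=0, U2=0, U3=1, U4=1, U5=1, U6=0, U7=0 [stuck-at-0] → 0 — eliminated
  U4 stuck-at-1: U1=0, U2=0, U3=1, U4=1 [stuck-at-1], U5=1, U6=0, U7=0 → 0 — eliminated
Only U7 inverted output reproduces the observed 1.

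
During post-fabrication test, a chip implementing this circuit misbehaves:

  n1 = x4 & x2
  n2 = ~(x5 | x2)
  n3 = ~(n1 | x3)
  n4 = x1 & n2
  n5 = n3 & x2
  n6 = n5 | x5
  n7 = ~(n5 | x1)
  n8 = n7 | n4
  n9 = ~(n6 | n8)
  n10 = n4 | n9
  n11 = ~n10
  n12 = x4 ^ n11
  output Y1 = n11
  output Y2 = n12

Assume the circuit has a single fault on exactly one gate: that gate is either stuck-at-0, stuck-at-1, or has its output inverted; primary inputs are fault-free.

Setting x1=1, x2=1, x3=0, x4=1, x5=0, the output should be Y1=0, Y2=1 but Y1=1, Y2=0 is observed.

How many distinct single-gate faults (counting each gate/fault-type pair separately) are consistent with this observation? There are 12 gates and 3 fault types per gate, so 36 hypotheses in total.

18

Fault-free: n1=1, n2=0, n3=0, n4=0, n5=0, n6=0, n7=0, n8=0, n9=1, n10=1, n11=0, n12=1 → Y1=0, Y2=1. Observed Y1=1, Y2=0.
  n1: stuck-at-0, inverted output ✓; others ✗
  n2: none of the 3 fault types match ✗
  n3: stuck-at-1, inverted output ✓; others ✗
  n4: none of the 3 fault types match ✗
  n5: stuck-at-1, inverted output ✓; others ✗
  n6: stuck-at-1, inverted output ✓; others ✗
  n7: stuck-at-1, inverted output ✓; others ✗
  n8: stuck-at-1, inverted output ✓; others ✗
  n9: stuck-at-0, inverted output ✓; others ✗
  n10: stuck-at-0, inverted output ✓; others ✗
  n11: stuck-at-1, inverted output ✓; others ✗
  n12: none of the 3 fault types match ✗
Consistent faults: {n1 stuck-at-0, n1 inverted output, n3 stuck-at-1, n3 inverted output, n5 stuck-at-1, n5 inverted output, n6 stuck-at-1, n6 inverted output, n7 stuck-at-1, n7 inverted output, n8 stuck-at-1, n8 inverted output, n9 stuck-at-0, n9 inverted output, n10 stuck-at-0, n10 inverted output, n11 stuck-at-1, n11 inverted output} — 18 in all.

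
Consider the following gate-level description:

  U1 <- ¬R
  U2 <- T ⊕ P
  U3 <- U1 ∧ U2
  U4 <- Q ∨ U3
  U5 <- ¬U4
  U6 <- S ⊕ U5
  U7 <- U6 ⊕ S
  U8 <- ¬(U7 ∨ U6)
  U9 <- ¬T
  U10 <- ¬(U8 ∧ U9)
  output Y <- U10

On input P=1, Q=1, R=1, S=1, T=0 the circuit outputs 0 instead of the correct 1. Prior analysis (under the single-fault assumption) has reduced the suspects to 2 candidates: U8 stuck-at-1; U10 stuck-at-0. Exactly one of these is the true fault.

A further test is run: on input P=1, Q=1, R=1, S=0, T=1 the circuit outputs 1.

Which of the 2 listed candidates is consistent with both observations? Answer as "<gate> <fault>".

U8 stuck-at-1

Evaluate each candidate on input P=1, Q=1, R=1, S=0, T=1:
  U8 stuck-at-1: U1=0, U2=0, U3=0, U4=1, U5=0, U6=0, U7=0, U8=1 [stuck-at-1], U9=0, U10=1 → 1 — matches
  U10 stuck-at-0: U1=0, U2=0, U3=0, U4=1, U5=0, U6=0, U7=0, U8=1, U9=0, U10=0 [stuck-at-0] → 0 — eliminated
Only U8 stuck-at-1 reproduces the observed 1.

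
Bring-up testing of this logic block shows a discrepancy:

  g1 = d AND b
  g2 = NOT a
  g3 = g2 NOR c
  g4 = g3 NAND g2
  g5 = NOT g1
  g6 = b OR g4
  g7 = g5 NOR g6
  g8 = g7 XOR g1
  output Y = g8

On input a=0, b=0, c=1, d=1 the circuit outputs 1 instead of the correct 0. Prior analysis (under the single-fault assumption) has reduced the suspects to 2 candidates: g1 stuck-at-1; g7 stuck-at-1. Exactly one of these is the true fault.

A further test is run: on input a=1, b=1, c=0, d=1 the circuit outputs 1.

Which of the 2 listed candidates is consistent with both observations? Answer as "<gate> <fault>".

g1 stuck-at-1

Evaluate each candidate on input a=1, b=1, c=0, d=1:
  g1 stuck-at-1: g1=1 [stuck-at-1], g2=0, g3=1, g4=1, g5=0, g6=1, g7=0, g8=1 → 1 — matches
  g7 stuck-at-1: g1=1, g2=0, g3=1, g4=1, g5=0, g6=1, g7=1 [stuck-at-1], g8=0 → 0 — eliminated
Only g1 stuck-at-1 reproduces the observed 1.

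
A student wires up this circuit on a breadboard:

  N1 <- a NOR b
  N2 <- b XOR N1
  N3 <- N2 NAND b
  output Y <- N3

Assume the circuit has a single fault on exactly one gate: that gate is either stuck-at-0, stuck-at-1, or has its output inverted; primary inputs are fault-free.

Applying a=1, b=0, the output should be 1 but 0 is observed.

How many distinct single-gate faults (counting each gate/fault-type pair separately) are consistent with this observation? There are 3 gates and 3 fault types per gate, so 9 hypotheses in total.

Fault-free: N1=0, N2=0, N3=1 → 1. Observed 0.
  N1 stuck-at-0: output 1 ✗
  N1 stuck-at-1: output 1 ✗
  N1 inverted output: output 1 ✗
  N2 stuck-at-0: output 1 ✗
  N2 stuck-at-1: output 1 ✗
  N2 inverted output: output 1 ✗
  N3 stuck-at-0: output 0 ✓
  N3 stuck-at-1: output 1 ✗
  N3 inverted output: output 0 ✓
Consistent faults: {N3 stuck-at-0, N3 inverted output} — 2 in all.

2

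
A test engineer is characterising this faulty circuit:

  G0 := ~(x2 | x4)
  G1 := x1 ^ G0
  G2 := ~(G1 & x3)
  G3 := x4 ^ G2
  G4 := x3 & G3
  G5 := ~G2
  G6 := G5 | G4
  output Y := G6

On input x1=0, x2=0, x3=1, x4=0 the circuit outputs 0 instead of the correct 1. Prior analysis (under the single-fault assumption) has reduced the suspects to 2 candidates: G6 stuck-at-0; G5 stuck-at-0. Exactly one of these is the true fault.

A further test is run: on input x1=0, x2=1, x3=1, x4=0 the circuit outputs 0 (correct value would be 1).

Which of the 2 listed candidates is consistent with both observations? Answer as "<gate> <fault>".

G6 stuck-at-0

Evaluate each candidate on input x1=0, x2=1, x3=1, x4=0:
  G6 stuck-at-0: G0=0, G1=0, G2=1, G3=1, G4=1, G5=0, G6=0 [stuck-at-0] → 0 — matches
  G5 stuck-at-0: G0=0, G1=0, G2=1, G3=1, G4=1, G5=0 [stuck-at-0], G6=1 → 1 — eliminated
Only G6 stuck-at-0 reproduces the observed 0.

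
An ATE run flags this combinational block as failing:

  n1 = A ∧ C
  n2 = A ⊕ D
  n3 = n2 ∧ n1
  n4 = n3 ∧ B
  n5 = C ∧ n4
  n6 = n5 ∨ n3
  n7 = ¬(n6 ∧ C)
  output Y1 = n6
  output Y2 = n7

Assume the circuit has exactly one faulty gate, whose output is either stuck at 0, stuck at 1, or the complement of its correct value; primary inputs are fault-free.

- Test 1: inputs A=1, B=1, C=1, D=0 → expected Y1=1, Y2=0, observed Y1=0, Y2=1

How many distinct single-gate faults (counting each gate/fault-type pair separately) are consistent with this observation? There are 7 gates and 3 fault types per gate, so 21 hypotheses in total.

8

Fault-free: n1=1, n2=1, n3=1, n4=1, n5=1, n6=1, n7=0 → Y1=1, Y2=0. Observed Y1=0, Y2=1.
  n1: stuck-at-0, inverted output ✓; others ✗
  n2: stuck-at-0, inverted output ✓; others ✗
  n3: stuck-at-0, inverted output ✓; others ✗
  n4: none of the 3 fault types match ✗
  n5: none of the 3 fault types match ✗
  n6: stuck-at-0, inverted output ✓; others ✗
  n7: none of the 3 fault types match ✗
Consistent faults: {n1 stuck-at-0, n1 inverted output, n2 stuck-at-0, n2 inverted output, n3 stuck-at-0, n3 inverted output, n6 stuck-at-0, n6 inverted output} — 8 in all.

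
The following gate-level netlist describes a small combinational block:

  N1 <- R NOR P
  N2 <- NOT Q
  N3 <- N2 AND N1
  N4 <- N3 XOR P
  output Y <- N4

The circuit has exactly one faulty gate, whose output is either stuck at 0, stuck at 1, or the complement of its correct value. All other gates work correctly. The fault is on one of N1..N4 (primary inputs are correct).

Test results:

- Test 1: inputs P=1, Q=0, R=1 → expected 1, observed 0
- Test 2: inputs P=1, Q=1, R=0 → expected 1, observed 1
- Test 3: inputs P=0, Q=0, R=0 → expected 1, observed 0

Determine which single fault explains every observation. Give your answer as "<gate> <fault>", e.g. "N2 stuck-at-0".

Fault-free values for test 1 (P=1, Q=0, R=1): N1=0, N2=1, N3=0, N4=1, giving Y=1. Observed 0.
Test 1: faults giving observed 0 are {N1 stuck-at-1, N1 inverted output, N3 stuck-at-1, N3 inverted output, N4 stuck-at-0, N4 inverted output}.
Test 2 (P=1, Q=1, R=0): fault-free N1=0, N2=0, N3=0, N4=1 → 1; observed 1. Eliminates N3 stuck-at-1, N3 inverted output, N4 stuck-at-0, N4 inverted output.
Test 3 (P=0, Q=0, R=0): fault-free N1=1, N2=1, N3=1, N4=1 → 1; observed 0. Eliminates N1 stuck-at-1.
Only N1 inverted output is consistent with every test.

N1 inverted output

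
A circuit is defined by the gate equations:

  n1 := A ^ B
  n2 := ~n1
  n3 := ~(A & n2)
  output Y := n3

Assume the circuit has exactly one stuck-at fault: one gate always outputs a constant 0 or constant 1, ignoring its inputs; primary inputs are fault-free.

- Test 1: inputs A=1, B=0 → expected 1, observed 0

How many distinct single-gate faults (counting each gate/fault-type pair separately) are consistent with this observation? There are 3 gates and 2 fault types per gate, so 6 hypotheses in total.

Fault-free: n1=1, n2=0, n3=1 → 1. Observed 0.
  n1 stuck-at-0: output 0 ✓
  n1 stuck-at-1: output 1 ✗
  n2 stuck-at-0: output 1 ✗
  n2 stuck-at-1: output 0 ✓
  n3 stuck-at-0: output 0 ✓
  n3 stuck-at-1: output 1 ✗
Consistent faults: {n1 stuck-at-0, n2 stuck-at-1, n3 stuck-at-0} — 3 in all.

3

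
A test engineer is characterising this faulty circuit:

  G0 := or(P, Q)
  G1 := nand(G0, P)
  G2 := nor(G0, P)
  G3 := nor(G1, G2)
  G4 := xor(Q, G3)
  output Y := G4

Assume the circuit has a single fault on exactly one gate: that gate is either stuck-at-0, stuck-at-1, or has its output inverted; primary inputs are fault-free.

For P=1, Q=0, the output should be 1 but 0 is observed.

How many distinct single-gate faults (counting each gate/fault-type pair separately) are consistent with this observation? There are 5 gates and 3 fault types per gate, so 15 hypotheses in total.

10

Fault-free: G0=1, G1=0, G2=0, G3=1, G4=1 → 1. Observed 0.
  G0: stuck-at-0, inverted output ✓; others ✗
  G1: stuck-at-1, inverted output ✓; others ✗
  G2: stuck-at-1, inverted output ✓; others ✗
  G3: stuck-at-0, inverted output ✓; others ✗
  G4: stuck-at-0, inverted output ✓; others ✗
Consistent faults: {G0 stuck-at-0, G0 inverted output, G1 stuck-at-1, G1 inverted output, G2 stuck-at-1, G2 inverted output, G3 stuck-at-0, G3 inverted output, G4 stuck-at-0, G4 inverted output} — 10 in all.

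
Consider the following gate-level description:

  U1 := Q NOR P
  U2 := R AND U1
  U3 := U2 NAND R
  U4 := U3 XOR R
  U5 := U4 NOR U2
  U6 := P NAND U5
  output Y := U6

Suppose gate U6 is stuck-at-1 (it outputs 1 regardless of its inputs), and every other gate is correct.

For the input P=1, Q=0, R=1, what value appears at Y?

Propagate with U6 forced: U1=0, U2=0, U3=1, U4=0, U5=1, U6=1 [stuck-at-1].
So Y = 1. (Without the fault it would be 0.)

1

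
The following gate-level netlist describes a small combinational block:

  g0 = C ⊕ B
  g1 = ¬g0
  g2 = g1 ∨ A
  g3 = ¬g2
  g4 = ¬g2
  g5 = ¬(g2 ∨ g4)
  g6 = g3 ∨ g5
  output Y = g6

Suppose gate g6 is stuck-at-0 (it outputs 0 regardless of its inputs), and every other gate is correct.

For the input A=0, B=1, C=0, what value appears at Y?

Propagate with g6 forced: g0=1, g1=0, g2=0, g3=1, g4=1, g5=0, g6=0 [stuck-at-0].
So Y = 0. (Without the fault it would be 1.)

0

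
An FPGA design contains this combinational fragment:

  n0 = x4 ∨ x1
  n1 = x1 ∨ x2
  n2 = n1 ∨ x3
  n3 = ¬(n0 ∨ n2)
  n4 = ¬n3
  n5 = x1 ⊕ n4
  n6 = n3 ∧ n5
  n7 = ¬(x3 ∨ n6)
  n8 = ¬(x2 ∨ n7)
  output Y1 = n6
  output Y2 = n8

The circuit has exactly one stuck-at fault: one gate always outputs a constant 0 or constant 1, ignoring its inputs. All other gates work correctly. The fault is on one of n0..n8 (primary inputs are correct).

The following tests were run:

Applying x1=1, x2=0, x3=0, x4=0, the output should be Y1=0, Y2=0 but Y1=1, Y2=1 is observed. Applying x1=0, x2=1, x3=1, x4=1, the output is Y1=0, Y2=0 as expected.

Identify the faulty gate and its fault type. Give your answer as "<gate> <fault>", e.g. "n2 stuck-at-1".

Fault-free values for test 1 (x1=1, x2=0, x3=0, x4=0): n0=1, n1=1, n2=1, n3=0, n4=1, n5=0, n6=0, n7=1, n8=0, giving Y1=0, Y2=0. Observed Y1=1, Y2=1.
Test 1: faults giving observed Y1=1, Y2=1 are {n3 stuck-at-1, n6 stuck-at-1}.
Test 2 (x1=0, x2=1, x3=1, x4=1): fault-free n0=1, n1=1, n2=1, n3=0, n4=1, n5=1, n6=0, n7=0, n8=0 → Y1=0, Y2=0; observed Y1=0, Y2=0. Eliminates n6 stuck-at-1.
Only n3 stuck-at-1 is consistent with every test.

n3 stuck-at-1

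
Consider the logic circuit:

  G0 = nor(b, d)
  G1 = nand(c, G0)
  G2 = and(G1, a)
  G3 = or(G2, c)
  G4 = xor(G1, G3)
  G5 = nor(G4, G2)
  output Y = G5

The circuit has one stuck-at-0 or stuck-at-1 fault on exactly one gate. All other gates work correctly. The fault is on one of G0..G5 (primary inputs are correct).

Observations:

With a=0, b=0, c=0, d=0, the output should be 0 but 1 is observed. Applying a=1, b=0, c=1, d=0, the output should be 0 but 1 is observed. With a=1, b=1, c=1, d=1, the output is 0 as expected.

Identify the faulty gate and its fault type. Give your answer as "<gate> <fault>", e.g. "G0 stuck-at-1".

Fault-free values for test 1 (a=0, b=0, c=0, d=0): G0=1, G1=1, G2=0, G3=0, G4=1, G5=0, giving Y=0. Observed 1.
Test 1: faults giving observed 1 are {G1 stuck-at-0, G3 stuck-at-1, G4 stuck-at-0, G5 stuck-at-1}.
Test 2 (a=1, b=0, c=1, d=0): fault-free G0=1, G1=0, G2=0, G3=1, G4=1, G5=0 → 0; observed 1. Eliminates G1 stuck-at-0, G3 stuck-at-1.
Test 3 (a=1, b=1, c=1, d=1): fault-free G0=0, G1=1, G2=1, G3=1, G4=0, G5=0 → 0; observed 0. Eliminates G5 stuck-at-1.
Only G4 stuck-at-0 is consistent with every test.

G4 stuck-at-0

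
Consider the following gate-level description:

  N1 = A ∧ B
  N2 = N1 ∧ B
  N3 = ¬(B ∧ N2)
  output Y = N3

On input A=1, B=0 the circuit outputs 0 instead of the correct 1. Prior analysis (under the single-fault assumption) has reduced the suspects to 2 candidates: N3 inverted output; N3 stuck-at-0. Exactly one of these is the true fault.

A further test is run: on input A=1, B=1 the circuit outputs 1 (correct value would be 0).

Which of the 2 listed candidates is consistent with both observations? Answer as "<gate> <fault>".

N3 inverted output

Evaluate each candidate on input A=1, B=1:
  N3 inverted output: N1=1, N2=1, N3=1 [inverted output] → 1 — matches
  N3 stuck-at-0: N1=1, N2=1, N3=0 [stuck-at-0] → 0 — eliminated
Only N3 inverted output reproduces the observed 1.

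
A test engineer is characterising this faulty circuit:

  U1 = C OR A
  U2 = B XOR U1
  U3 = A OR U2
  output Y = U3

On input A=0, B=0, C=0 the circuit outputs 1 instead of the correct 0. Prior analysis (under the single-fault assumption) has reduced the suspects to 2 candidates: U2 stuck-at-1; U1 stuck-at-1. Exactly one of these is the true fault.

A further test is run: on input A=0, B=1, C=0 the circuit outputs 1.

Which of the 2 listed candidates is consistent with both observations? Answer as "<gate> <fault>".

U2 stuck-at-1

Evaluate each candidate on input A=0, B=1, C=0:
  U2 stuck-at-1: U1=0, U2=1 [stuck-at-1], U3=1 → 1 — matches
  U1 stuck-at-1: U1=1 [stuck-at-1], U2=0, U3=0 → 0 — eliminated
Only U2 stuck-at-1 reproduces the observed 1.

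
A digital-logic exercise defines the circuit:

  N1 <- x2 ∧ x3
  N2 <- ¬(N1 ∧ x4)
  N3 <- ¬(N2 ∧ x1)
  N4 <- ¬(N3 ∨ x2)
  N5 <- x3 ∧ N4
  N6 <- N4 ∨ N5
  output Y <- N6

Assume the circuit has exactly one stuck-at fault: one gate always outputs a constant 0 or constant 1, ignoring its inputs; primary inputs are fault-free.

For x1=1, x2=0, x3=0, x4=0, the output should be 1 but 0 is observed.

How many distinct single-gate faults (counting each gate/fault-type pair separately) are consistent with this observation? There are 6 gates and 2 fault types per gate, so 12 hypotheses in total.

4

Fault-free: N1=0, N2=1, N3=0, N4=1, N5=0, N6=1 → 1. Observed 0.
  N1 stuck-at-0: output 1 ✗
  N1 stuck-at-1: output 1 ✗
  N2 stuck-at-0: output 0 ✓
  N2 stuck-at-1: output 1 ✗
  N3 stuck-at-0: output 1 ✗
  N3 stuck-at-1: output 0 ✓
  N4 stuck-at-0: output 0 ✓
  N4 stuck-at-1: output 1 ✗
  N5 stuck-at-0: output 1 ✗
  N5 stuck-at-1: output 1 ✗
  N6 stuck-at-0: output 0 ✓
  N6 stuck-at-1: output 1 ✗
Consistent faults: {N2 stuck-at-0, N3 stuck-at-1, N4 stuck-at-0, N6 stuck-at-0} — 4 in all.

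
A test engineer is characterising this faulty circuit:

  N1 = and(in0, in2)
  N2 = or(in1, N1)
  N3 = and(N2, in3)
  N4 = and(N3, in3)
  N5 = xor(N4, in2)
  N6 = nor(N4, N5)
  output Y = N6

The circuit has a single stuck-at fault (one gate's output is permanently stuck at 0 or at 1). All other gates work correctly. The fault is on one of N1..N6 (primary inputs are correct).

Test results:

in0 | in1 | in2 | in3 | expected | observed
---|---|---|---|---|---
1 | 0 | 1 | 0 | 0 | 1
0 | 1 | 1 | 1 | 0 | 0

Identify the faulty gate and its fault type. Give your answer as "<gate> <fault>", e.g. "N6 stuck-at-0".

Fault-free values for test 1 (in0=1, in1=0, in2=1, in3=0): N1=1, N2=1, N3=0, N4=0, N5=1, N6=0, giving Y=0. Observed 1.
Test 1: faults giving observed 1 are {N5 stuck-at-0, N6 stuck-at-1}.
Test 2 (in0=0, in1=1, in2=1, in3=1): fault-free N1=0, N2=1, N3=1, N4=1, N5=0, N6=0 → 0; observed 0. Eliminates N6 stuck-at-1.
Only N5 stuck-at-0 is consistent with every test.

N5 stuck-at-0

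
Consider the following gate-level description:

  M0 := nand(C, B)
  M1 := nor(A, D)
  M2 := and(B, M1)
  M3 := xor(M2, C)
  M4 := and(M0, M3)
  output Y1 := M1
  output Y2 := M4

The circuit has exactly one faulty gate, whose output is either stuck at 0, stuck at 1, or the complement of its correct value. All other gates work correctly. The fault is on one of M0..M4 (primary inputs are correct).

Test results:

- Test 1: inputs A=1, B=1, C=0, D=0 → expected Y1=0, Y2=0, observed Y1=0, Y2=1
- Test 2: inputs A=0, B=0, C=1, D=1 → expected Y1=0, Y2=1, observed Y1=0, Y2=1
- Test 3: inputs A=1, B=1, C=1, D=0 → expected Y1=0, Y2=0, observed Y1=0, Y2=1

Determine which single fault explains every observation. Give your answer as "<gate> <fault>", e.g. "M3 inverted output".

Fault-free values for test 1 (A=1, B=1, C=0, D=0): M0=1, M1=0, M2=0, M3=0, M4=0, giving Y1=0, Y2=0. Observed Y1=0, Y2=1.
Test 1: faults giving observed Y1=0, Y2=1 are {M2 stuck-at-1, M2 inverted output, M3 stuck-at-1, M3 inverted output, M4 stuck-at-1, M4 inverted output}.
Test 2 (A=0, B=0, C=1, D=1): fault-free M0=1, M1=0, M2=0, M3=1, M4=1 → Y1=0, Y2=1; observed Y1=0, Y2=1. Eliminates M2 stuck-at-1, M2 inverted output, M3 inverted output, M4 inverted output.
Test 3 (A=1, B=1, C=1, D=0): fault-free M0=0, M1=0, M2=0, M3=1, M4=0 → Y1=0, Y2=0; observed Y1=0, Y2=1. Eliminates M3 stuck-at-1.
Only M4 stuck-at-1 is consistent with every test.

M4 stuck-at-1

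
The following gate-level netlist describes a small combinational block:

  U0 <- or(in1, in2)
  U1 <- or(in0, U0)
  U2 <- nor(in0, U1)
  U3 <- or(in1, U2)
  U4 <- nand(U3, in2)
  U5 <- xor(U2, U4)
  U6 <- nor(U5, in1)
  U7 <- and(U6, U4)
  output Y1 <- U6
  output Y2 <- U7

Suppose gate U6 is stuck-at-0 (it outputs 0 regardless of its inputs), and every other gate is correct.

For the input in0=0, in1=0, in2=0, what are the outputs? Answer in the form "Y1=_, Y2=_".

Y1=0, Y2=0

Propagate with U6 forced: U0=0, U1=0, U2=1, U3=1, U4=1, U5=0, U6=0 [stuck-at-0], U7=0.
So the outputs are Y1=0, Y2=0. (Without the fault they would be Y1=1, Y2=1.)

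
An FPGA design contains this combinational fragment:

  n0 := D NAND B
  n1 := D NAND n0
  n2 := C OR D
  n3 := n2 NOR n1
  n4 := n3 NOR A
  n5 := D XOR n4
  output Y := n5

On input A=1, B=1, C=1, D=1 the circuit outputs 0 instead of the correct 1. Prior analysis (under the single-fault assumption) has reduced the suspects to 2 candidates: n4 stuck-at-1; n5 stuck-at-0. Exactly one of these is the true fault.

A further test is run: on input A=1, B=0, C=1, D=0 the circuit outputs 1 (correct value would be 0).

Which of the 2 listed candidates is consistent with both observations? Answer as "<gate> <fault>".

n4 stuck-at-1

Evaluate each candidate on input A=1, B=0, C=1, D=0:
  n4 stuck-at-1: n0=1, n1=1, n2=1, n3=0, n4=1 [stuck-at-1], n5=1 → 1 — matches
  n5 stuck-at-0: n0=1, n1=1, n2=1, n3=0, n4=0, n5=0 [stuck-at-0] → 0 — eliminated
Only n4 stuck-at-1 reproduces the observed 1.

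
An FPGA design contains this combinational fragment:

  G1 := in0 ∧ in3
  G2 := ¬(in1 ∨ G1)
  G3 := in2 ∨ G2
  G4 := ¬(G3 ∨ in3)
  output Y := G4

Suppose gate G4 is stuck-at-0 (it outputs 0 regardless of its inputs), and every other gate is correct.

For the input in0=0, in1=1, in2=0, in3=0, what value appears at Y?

Propagate with G4 forced: G1=0, G2=0, G3=0, G4=0 [stuck-at-0].
So Y = 0. (Without the fault it would be 1.)

0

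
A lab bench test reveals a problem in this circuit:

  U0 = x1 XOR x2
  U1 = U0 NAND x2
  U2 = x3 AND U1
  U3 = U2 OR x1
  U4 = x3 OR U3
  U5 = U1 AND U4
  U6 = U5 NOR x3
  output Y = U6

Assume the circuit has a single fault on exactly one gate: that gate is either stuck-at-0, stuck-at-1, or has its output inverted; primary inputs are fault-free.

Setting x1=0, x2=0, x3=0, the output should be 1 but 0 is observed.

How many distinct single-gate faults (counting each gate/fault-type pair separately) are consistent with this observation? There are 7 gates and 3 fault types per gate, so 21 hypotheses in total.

10

Fault-free: U0=0, U1=1, U2=0, U3=0, U4=0, U5=0, U6=1 → 1. Observed 0.
  U0: none of the 3 fault types match ✗
  U1: none of the 3 fault types match ✗
  U2: stuck-at-1, inverted output ✓; others ✗
  U3: stuck-at-1, inverted output ✓; others ✗
  U4: stuck-at-1, inverted output ✓; others ✗
  U5: stuck-at-1, inverted output ✓; others ✗
  U6: stuck-at-0, inverted output ✓; others ✗
Consistent faults: {U2 stuck-at-1, U2 inverted output, U3 stuck-at-1, U3 inverted output, U4 stuck-at-1, U4 inverted output, U5 stuck-at-1, U5 inverted output, U6 stuck-at-0, U6 inverted output} — 10 in all.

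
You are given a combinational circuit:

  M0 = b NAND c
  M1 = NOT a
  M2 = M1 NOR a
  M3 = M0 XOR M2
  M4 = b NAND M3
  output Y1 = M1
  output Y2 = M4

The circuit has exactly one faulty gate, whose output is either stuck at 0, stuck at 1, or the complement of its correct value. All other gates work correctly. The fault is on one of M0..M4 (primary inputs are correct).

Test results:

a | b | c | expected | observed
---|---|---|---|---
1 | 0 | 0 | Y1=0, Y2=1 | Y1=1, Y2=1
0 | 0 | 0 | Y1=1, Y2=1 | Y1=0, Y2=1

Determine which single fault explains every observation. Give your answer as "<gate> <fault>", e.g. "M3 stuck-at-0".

M1 inverted output

Fault-free values for test 1 (a=1, b=0, c=0): M0=1, M1=0, M2=0, M3=1, M4=1, giving Y1=0, Y2=1. Observed Y1=1, Y2=1.
Test 1: faults giving observed Y1=1, Y2=1 are {M1 stuck-at-1, M1 inverted output}.
Test 2 (a=0, b=0, c=0): fault-free M0=1, M1=1, M2=0, M3=1, M4=1 → Y1=1, Y2=1; observed Y1=0, Y2=1. Eliminates M1 stuck-at-1.
Only M1 inverted output is consistent with every test.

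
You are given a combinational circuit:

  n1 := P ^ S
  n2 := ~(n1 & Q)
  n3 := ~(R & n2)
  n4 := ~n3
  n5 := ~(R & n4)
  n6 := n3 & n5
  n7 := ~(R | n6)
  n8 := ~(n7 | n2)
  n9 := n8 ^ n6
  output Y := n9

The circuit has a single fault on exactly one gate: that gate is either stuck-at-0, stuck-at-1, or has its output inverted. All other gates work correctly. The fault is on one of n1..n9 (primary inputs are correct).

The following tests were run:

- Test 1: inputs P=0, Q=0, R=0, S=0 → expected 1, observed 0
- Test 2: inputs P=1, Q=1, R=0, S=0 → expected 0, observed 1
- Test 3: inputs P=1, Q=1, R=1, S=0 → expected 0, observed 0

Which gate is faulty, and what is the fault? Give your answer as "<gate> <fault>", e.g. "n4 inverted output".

Fault-free values for test 1 (P=0, Q=0, R=0, S=0): n1=0, n2=1, n3=1, n4=0, n5=1, n6=1, n7=0, n8=0, n9=1, giving Y=1. Observed 0.
Test 1: faults giving observed 0 are {n2 stuck-at-0, n2 inverted output, n3 stuck-at-0, n3 inverted output, n5 stuck-at-0, n5 inverted output, n6 stuck-at-0, n6 inverted output, n8 stuck-at-1, n8 inverted output, n9 stuck-at-0, n9 inverted output}.
Test 2 (P=1, Q=1, R=0, S=0): fault-free n1=1, n2=0, n3=1, n4=0, n5=1, n6=1, n7=0, n8=1, n9=0 → 0; observed 1. Eliminates n2 stuck-at-0, n3 stuck-at-0, n3 inverted output, n5 stuck-at-0, n5 inverted output, n6 stuck-at-0, n6 inverted output, n8 stuck-at-1, n9 stuck-at-0.
Test 3 (P=1, Q=1, R=1, S=0): fault-free n1=1, n2=0, n3=1, n4=0, n5=1, n6=1, n7=0, n8=1, n9=0 → 0; observed 0. Eliminates n8 inverted output, n9 inverted output.
Only n2 inverted output is consistent with every test.

n2 inverted output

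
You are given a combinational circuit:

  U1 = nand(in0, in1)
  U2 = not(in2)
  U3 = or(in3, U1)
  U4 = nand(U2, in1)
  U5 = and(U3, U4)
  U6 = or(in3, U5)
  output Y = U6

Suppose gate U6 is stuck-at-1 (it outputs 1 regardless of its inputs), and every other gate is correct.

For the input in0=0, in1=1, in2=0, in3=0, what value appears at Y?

Propagate with U6 forced: U1=1, U2=1, U3=1, U4=0, U5=0, U6=1 [stuck-at-1].
So Y = 1. (Without the fault it would be 0.)

1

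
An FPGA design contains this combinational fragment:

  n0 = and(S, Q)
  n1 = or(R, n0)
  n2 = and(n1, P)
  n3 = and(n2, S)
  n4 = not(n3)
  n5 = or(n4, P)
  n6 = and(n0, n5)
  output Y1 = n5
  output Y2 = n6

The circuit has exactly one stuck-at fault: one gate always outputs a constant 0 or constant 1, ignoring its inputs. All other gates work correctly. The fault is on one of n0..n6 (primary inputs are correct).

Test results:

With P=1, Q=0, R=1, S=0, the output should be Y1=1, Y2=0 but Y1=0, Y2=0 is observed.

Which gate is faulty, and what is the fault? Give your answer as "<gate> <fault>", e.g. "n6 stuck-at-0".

n5 stuck-at-0

Fault-free values for test 1 (P=1, Q=0, R=1, S=0): n0=0, n1=1, n2=1, n3=0, n4=1, n5=1, n6=0, giving Y1=1, Y2=0. Observed Y1=0, Y2=0.
Test 1: faults giving observed Y1=0, Y2=0 are {n5 stuck-at-0}.
Only n5 stuck-at-0 is consistent with every test.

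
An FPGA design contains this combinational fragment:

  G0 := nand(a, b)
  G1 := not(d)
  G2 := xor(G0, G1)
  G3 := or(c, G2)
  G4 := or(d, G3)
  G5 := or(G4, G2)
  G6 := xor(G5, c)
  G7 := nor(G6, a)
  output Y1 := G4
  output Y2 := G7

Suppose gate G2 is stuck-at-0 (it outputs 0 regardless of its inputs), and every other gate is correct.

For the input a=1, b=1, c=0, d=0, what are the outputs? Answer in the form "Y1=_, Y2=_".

Propagate with G2 forced: G0=0, G1=1, G2=0 [stuck-at-0], G3=0, G4=0, G5=0, G6=0, G7=0.
So the outputs are Y1=0, Y2=0. (Without the fault they would be Y1=1, Y2=0.)

Y1=0, Y2=0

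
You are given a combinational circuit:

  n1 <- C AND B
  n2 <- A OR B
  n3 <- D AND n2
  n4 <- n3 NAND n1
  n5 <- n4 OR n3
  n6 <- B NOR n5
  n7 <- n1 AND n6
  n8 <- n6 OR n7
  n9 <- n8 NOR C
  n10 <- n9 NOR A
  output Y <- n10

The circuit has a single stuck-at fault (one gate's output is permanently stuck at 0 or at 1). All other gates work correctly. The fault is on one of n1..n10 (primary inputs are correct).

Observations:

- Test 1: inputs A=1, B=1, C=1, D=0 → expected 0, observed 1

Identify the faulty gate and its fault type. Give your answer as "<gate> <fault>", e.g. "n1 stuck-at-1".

Fault-free values for test 1 (A=1, B=1, C=1, D=0): n1=1, n2=1, n3=0, n4=1, n5=1, n6=0, n7=0, n8=0, n9=0, n10=0, giving Y=0. Observed 1.
Test 1: faults giving observed 1 are {n10 stuck-at-1}.
Only n10 stuck-at-1 is consistent with every test.

n10 stuck-at-1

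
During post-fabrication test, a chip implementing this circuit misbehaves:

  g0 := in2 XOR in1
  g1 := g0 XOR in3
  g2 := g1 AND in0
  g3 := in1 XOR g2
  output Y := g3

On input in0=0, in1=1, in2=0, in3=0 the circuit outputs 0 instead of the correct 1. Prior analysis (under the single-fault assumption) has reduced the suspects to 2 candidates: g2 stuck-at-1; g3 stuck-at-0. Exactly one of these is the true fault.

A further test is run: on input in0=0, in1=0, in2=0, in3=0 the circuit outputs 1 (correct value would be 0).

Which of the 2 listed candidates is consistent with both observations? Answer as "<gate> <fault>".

g2 stuck-at-1

Evaluate each candidate on input in0=0, in1=0, in2=0, in3=0:
  g2 stuck-at-1: g0=0, g1=0, g2=1 [stuck-at-1], g3=1 → 1 — matches
  g3 stuck-at-0: g0=0, g1=0, g2=0, g3=0 [stuck-at-0] → 0 — eliminated
Only g2 stuck-at-1 reproduces the observed 1.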